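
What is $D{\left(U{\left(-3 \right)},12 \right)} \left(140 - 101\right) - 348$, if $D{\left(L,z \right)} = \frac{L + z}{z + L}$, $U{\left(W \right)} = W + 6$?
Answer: $-309$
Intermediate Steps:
$U{\left(W \right)} = 6 + W$
$D{\left(L,z \right)} = 1$ ($D{\left(L,z \right)} = \frac{L + z}{L + z} = 1$)
$D{\left(U{\left(-3 \right)},12 \right)} \left(140 - 101\right) - 348 = 1 \left(140 - 101\right) - 348 = 1 \cdot 39 - 348 = 39 - 348 = -309$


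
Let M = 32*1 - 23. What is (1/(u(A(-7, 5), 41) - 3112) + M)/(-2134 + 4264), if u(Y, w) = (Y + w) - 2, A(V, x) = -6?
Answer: 2771/655827 ≈ 0.0042252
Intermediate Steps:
u(Y, w) = -2 + Y + w
M = 9 (M = 32 - 23 = 9)
(1/(u(A(-7, 5), 41) - 3112) + M)/(-2134 + 4264) = (1/((-2 - 6 + 41) - 3112) + 9)/(-2134 + 4264) = (1/(33 - 3112) + 9)/2130 = (1/(-3079) + 9)*(1/2130) = (-1/3079 + 9)*(1/2130) = (27710/3079)*(1/2130) = 2771/655827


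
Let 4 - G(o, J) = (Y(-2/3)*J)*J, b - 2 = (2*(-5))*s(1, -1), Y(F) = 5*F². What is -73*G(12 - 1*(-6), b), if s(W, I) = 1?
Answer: 90812/9 ≈ 10090.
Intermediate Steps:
b = -8 (b = 2 + (2*(-5))*1 = 2 - 10*1 = 2 - 10 = -8)
G(o, J) = 4 - 20*J²/9 (G(o, J) = 4 - (5*(-2/3)²)*J*J = 4 - (5*(-2*⅓)²)*J*J = 4 - (5*(-⅔)²)*J*J = 4 - (5*(4/9))*J*J = 4 - 20*J/9*J = 4 - 20*J²/9)
-73*G(12 - 1*(-6), b) = -73*(4 - 20/9*(-8)²) = -73*(4 - 20/9*64) = -73*(4 - 1280/9) = -73*(-1244/9) = 90812/9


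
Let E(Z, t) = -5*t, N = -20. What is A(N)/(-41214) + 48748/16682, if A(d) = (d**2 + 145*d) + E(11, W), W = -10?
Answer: 512492743/171882987 ≈ 2.9816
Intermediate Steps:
A(d) = 50 + d**2 + 145*d (A(d) = (d**2 + 145*d) - 5*(-10) = (d**2 + 145*d) + 50 = 50 + d**2 + 145*d)
A(N)/(-41214) + 48748/16682 = (50 + (-20)**2 + 145*(-20))/(-41214) + 48748/16682 = (50 + 400 - 2900)*(-1/41214) + 48748*(1/16682) = -2450*(-1/41214) + 24374/8341 = 1225/20607 + 24374/8341 = 512492743/171882987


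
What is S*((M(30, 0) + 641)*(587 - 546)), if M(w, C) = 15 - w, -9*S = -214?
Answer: 5492524/9 ≈ 6.1028e+5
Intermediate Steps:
S = 214/9 (S = -1/9*(-214) = 214/9 ≈ 23.778)
S*((M(30, 0) + 641)*(587 - 546)) = 214*(((15 - 1*30) + 641)*(587 - 546))/9 = 214*(((15 - 30) + 641)*41)/9 = 214*((-15 + 641)*41)/9 = 214*(626*41)/9 = (214/9)*25666 = 5492524/9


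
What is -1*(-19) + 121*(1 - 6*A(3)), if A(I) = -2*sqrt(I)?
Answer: 140 + 1452*sqrt(3) ≈ 2654.9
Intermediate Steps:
-1*(-19) + 121*(1 - 6*A(3)) = -1*(-19) + 121*(1 - (-12)*sqrt(3)) = 19 + 121*(1 + 12*sqrt(3)) = 19 + (121 + 1452*sqrt(3)) = 140 + 1452*sqrt(3)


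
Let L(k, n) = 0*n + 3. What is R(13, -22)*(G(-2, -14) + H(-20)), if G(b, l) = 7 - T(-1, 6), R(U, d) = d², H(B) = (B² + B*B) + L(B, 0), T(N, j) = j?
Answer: 389136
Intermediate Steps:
L(k, n) = 3 (L(k, n) = 0 + 3 = 3)
H(B) = 3 + 2*B² (H(B) = (B² + B*B) + 3 = (B² + B²) + 3 = 2*B² + 3 = 3 + 2*B²)
G(b, l) = 1 (G(b, l) = 7 - 1*6 = 7 - 6 = 1)
R(13, -22)*(G(-2, -14) + H(-20)) = (-22)²*(1 + (3 + 2*(-20)²)) = 484*(1 + (3 + 2*400)) = 484*(1 + (3 + 800)) = 484*(1 + 803) = 484*804 = 389136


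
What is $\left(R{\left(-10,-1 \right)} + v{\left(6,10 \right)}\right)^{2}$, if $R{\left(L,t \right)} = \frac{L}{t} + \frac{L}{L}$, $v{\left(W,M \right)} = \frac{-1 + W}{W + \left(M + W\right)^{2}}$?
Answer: $\frac{8334769}{68644} \approx 121.42$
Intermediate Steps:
$v{\left(W,M \right)} = \frac{-1 + W}{W + \left(M + W\right)^{2}}$
$R{\left(L,t \right)} = 1 + \frac{L}{t}$ ($R{\left(L,t \right)} = \frac{L}{t} + 1 = 1 + \frac{L}{t}$)
$\left(R{\left(-10,-1 \right)} + v{\left(6,10 \right)}\right)^{2} = \left(\frac{-10 - 1}{-1} + \frac{-1 + 6}{6 + \left(10 + 6\right)^{2}}\right)^{2} = \left(\left(-1\right) \left(-11\right) + \frac{1}{6 + 16^{2}} \cdot 5\right)^{2} = \left(11 + \frac{1}{6 + 256} \cdot 5\right)^{2} = \left(11 + \frac{1}{262} \cdot 5\right)^{2} = \left(11 + \frac{5}{262}\right)^{2} = \left(\frac{2887}{262}\right)^{2} = \frac{8334769}{68644}$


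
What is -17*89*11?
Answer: -16643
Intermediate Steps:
-17*89*11 = -1513*11 = -16643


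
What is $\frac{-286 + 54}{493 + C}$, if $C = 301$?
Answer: $- \frac{116}{397} \approx -0.29219$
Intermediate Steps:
$\frac{-286 + 54}{493 + C} = \frac{-286 + 54}{493 + 301} = - \frac{232}{794} = \left(-232\right) \frac{1}{794} = - \frac{116}{397}$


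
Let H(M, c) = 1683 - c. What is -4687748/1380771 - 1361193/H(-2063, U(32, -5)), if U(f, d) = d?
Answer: -1887408738427/2330741448 ≈ -809.79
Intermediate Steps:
-4687748/1380771 - 1361193/H(-2063, U(32, -5)) = -4687748/1380771 - 1361193/(1683 - 1*(-5)) = -4687748*1/1380771 - 1361193/(1683 + 5) = -4687748/1380771 - 1361193/1688 = -1887408738427/2330741448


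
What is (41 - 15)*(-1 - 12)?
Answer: -338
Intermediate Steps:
(41 - 15)*(-1 - 12) = 26*(-13) = -338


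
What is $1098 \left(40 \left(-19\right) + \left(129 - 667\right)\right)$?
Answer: $-1425204$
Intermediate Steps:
$1098 \left(40 \left(-19\right) + \left(129 - 667\right)\right) = 1098 \left(-760 + \left(129 - 667\right)\right) = 1098 \left(-760 - 538\right) = 1098 \left(-1298\right) = -1425204$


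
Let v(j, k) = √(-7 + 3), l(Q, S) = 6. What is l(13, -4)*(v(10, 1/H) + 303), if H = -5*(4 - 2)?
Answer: 1818 + 12*I ≈ 1818.0 + 12.0*I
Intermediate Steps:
H = -10 (H = -5*2 = -10)
v(j, k) = 2*I (v(j, k) = √(-4) = 2*I)
l(13, -4)*(v(10, 1/H) + 303) = 6*(2*I + 303) = 6*(303 + 2*I) = 1818 + 12*I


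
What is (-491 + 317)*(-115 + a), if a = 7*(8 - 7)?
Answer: 18792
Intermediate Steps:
a = 7 (a = 7*1 = 7)
(-491 + 317)*(-115 + a) = (-491 + 317)*(-115 + 7) = -174*(-108) = 18792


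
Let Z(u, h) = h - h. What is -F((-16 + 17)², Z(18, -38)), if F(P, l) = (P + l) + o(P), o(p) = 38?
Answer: -39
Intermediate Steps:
Z(u, h) = 0
F(P, l) = 38 + P + l (F(P, l) = (P + l) + 38 = 38 + P + l)
-F((-16 + 17)², Z(18, -38)) = -(38 + (-16 + 17)² + 0) = -(38 + 1² + 0) = -(38 + 1 + 0) = -1*39 = -39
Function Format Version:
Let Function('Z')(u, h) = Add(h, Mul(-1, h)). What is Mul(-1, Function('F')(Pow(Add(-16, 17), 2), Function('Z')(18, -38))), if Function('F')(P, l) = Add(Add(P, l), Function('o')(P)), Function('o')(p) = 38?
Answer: -39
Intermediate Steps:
Function('Z')(u, h) = 0
Function('F')(P, l) = Add(38, P, l) (Function('F')(P, l) = Add(Add(P, l), 38) = Add(38, P, l))
Mul(-1, Function('F')(Pow(Add(-16, 17), 2), Function('Z')(18, -38))) = Mul(-1, Add(38, Pow(Add(-16, 17), 2), 0)) = Mul(-1, Add(38, Pow(1, 2), 0)) = Mul(-1, Add(38, 1, 0)) = Mul(-1, 39) = -39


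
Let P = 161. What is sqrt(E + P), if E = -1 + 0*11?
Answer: 4*sqrt(10) ≈ 12.649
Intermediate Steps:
E = -1 (E = -1 + 0 = -1)
sqrt(E + P) = sqrt(-1 + 161) = sqrt(160) = 4*sqrt(10)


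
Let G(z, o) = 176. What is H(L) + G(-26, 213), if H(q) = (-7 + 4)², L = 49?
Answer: 185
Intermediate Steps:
H(q) = 9 (H(q) = (-3)² = 9)
H(L) + G(-26, 213) = 9 + 176 = 185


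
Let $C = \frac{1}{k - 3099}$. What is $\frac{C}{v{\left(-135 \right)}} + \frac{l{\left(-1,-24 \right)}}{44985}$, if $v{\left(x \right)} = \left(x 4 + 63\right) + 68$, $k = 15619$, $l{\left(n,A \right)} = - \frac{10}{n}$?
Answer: $\frac{10232363}{46070757960} \approx 0.0002221$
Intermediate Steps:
$v{\left(x \right)} = 131 + 4 x$ ($v{\left(x \right)} = \left(4 x + 63\right) + 68 = \left(63 + 4 x\right) + 68 = 131 + 4 x$)
$C = \frac{1}{12520}$ ($C = \frac{1}{15619 - 3099} = \frac{1}{12520} \approx 7.9872 \cdot 10^{-5}$)
$\frac{C}{v{\left(-135 \right)}} + \frac{l{\left(-1,-24 \right)}}{44985} = \frac{1}{12520 \left(131 + 4 \left(-135\right)\right)} + \frac{\left(-10\right) \frac{1}{-1}}{44985} = \frac{1}{12520 \left(131 - 540\right)} + \left(-10\right) \left(-1\right) \frac{1}{44985} = \frac{1}{12520 \left(-409\right)} + 10 \cdot \frac{1}{44985} = \frac{1}{12520} \left(- \frac{1}{409}\right) + \frac{2}{8997} = - \frac{1}{5120680} + \frac{2}{8997} = \frac{10232363}{46070757960}$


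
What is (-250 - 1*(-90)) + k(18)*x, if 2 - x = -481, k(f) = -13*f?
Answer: -113182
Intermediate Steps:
x = 483 (x = 2 - 1*(-481) = 2 + 481 = 483)
(-250 - 1*(-90)) + k(18)*x = (-250 - 1*(-90)) - 13*18*483 = (-250 + 90) - 234*483 = -160 - 113022 = -113182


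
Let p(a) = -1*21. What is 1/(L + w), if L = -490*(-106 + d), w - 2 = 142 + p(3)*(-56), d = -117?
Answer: 1/110590 ≈ 9.0424e-6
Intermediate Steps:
p(a) = -21
w = 1320 (w = 2 + (142 - 21*(-56)) = 2 + (142 + 1176) = 2 + 1318 = 1320)
L = 109270 (L = -490*(-106 - 117) = -490*(-223) = 109270)
1/(L + w) = 1/(109270 + 1320) = 1/110590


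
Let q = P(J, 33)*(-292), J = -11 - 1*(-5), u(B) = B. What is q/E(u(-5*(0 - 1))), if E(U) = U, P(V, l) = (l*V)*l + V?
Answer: 381936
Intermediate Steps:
J = -6 (J = -11 + 5 = -6)
P(V, l) = V + V*l**2 (P(V, l) = (V*l)*l + V = V*l**2 + V = V + V*l**2)
q = 1909680 (q = -6*(1 + 33**2)*(-292) = -6*(1 + 1089)*(-292) = -6*1090*(-292) = -6540*(-292) = 1909680)
q/E(u(-5*(0 - 1))) = 1909680/((-5*(0 - 1))) = 1909680/((-5*(-1))) = 1909680/5 = 1909680*(1/5) = 381936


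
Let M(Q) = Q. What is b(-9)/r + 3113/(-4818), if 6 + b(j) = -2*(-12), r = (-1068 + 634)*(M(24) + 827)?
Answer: -52264703/80884146 ≈ -0.64617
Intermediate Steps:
r = -369334 (r = (-1068 + 634)*(24 + 827) = -434*851 = -369334)
b(j) = 18 (b(j) = -6 - 2*(-12) = -6 + 24 = 18)
b(-9)/r + 3113/(-4818) = 18/(-369334) + 3113/(-4818) = 18*(-1/369334) + 3113*(-1/4818) = -9/184667 - 283/438 = -52264703/80884146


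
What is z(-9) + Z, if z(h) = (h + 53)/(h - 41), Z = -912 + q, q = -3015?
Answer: -98197/25 ≈ -3927.9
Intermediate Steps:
Z = -3927 (Z = -912 - 3015 = -3927)
z(h) = (53 + h)/(-41 + h)
z(-9) + Z = (53 - 9)/(-41 - 9) - 3927 = 44/(-50) - 3927 = -1/50*44 - 3927 = -22/25 - 3927 = -98197/25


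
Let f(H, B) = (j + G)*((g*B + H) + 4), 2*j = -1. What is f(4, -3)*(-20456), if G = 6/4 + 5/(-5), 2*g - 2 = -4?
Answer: 0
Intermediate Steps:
g = -1 (g = 1 + (½)*(-4) = 1 - 2 = -1)
j = -½ (j = (½)*(-1) = -½ ≈ -0.50000)
G = ½ (G = 6*(¼) + 5*(-⅕) = 3/2 - 1 = ½ ≈ 0.50000)
f(H, B) = 0 (f(H, B) = (-½ + ½)*((-B + H) + 4) = 0*((H - B) + 4) = 0*(4 + H - B) = 0)
f(4, -3)*(-20456) = 0*(-20456) = 0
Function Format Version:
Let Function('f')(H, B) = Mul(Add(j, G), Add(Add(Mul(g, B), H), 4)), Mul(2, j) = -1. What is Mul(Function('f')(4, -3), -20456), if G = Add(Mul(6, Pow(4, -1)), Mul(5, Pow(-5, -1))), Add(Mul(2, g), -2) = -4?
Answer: 0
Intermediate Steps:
g = -1 (g = Add(1, Mul(Rational(1, 2), -4)) = Add(1, -2) = -1)
j = Rational(-1, 2) (j = Mul(Rational(1, 2), -1) = Rational(-1, 2) ≈ -0.50000)
G = Rational(1, 2) (G = Add(Mul(6, Rational(1, 4)), Mul(5, Rational(-1, 5))) = Add(Rational(3, 2), -1) = Rational(1, 2) ≈ 0.50000)
Function('f')(H, B) = 0 (Function('f')(H, B) = Mul(Add(Rational(-1, 2), Rational(1, 2)), Add(Add(Mul(-1, B), H), 4)) = Mul(0, Add(Add(H, Mul(-1, B)), 4)) = Mul(0, Add(4, H, Mul(-1, B))) = 0)
Mul(Function('f')(4, -3), -20456) = Mul(0, -20456) = 0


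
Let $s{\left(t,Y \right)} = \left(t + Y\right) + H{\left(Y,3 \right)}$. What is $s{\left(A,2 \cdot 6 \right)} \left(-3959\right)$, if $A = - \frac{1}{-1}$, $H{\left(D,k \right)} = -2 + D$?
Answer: $-91057$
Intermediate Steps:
$A = 1$ ($A = \left(-1\right) \left(-1\right) = 1$)
$s{\left(t,Y \right)} = -2 + t + 2 Y$ ($s{\left(t,Y \right)} = \left(t + Y\right) + \left(-2 + Y\right) = \left(Y + t\right) + \left(-2 + Y\right) = -2 + t + 2 Y$)
$s{\left(A,2 \cdot 6 \right)} \left(-3959\right) = \left(-2 + 1 + 2 \cdot 2 \cdot 6\right) \left(-3959\right) = \left(-2 + 1 + 2 \cdot 12\right) \left(-3959\right) = \left(-2 + 1 + 24\right) \left(-3959\right) = 23 \left(-3959\right) = -91057$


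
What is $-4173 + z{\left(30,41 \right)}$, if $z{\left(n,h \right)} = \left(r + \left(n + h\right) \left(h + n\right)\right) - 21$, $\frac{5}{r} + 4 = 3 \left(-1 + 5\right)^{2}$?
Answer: $\frac{37273}{44} \approx 847.11$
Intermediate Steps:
$r = \frac{5}{44}$ ($r = \frac{5}{-4 + 3 \left(-1 + 5\right)^{2}} = \frac{5}{-4 + 3 \cdot 4^{2}} = \frac{5}{-4 + 3 \cdot 16} = \frac{5}{-4 + 48} = \frac{5}{44} \approx 0.11364$)
$z{\left(n,h \right)} = - \frac{919}{44} + \left(h + n\right)^{2}$ ($z{\left(n,h \right)} = \left(\frac{5}{44} + \left(n + h\right) \left(h + n\right)\right) - 21 = \left(\frac{5}{44} + \left(h + n\right) \left(h + n\right)\right) - 21 = \left(\frac{5}{44} + \left(h + n\right)^{2}\right) - 21 = - \frac{919}{44} + \left(h + n\right)^{2}$)
$-4173 + z{\left(30,41 \right)} = -4173 - \left(\frac{919}{44} - \left(41 + 30\right)^{2}\right) = -4173 - \left(\frac{919}{44} - 71^{2}\right) = -4173 + \left(- \frac{919}{44} + 5041\right) = -4173 + \frac{220885}{44} = \frac{37273}{44}$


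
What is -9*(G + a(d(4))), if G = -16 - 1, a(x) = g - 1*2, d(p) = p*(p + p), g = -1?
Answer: 180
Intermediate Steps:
d(p) = 2*p**2 (d(p) = p*(2*p) = 2*p**2)
a(x) = -3 (a(x) = -1 - 1*2 = -1 - 2 = -3)
G = -17
-9*(G + a(d(4))) = -9*(-17 - 3) = -9*(-20) = 180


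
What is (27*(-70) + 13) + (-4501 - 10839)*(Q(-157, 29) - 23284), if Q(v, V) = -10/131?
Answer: 46790036873/131 ≈ 3.5718e+8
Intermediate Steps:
Q(v, V) = -10/131 (Q(v, V) = -10*1/131 = -10/131)
(27*(-70) + 13) + (-4501 - 10839)*(Q(-157, 29) - 23284) = (27*(-70) + 13) + (-4501 - 10839)*(-10/131 - 23284) = (-1890 + 13) - 15340*(-3050214/131) = -1877 + 46790282760/131 = 46790036873/131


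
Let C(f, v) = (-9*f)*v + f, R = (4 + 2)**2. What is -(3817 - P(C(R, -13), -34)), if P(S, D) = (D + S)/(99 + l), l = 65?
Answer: -310887/82 ≈ -3791.3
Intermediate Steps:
R = 36 (R = 6**2 = 36)
C(f, v) = f - 9*f*v (C(f, v) = -9*f*v + f = f - 9*f*v)
P(S, D) = D/164 + S/164 (P(S, D) = (D + S)/(99 + 65) = (D + S)/164 = (D + S)*(1/164) = D/164 + S/164)
-(3817 - P(C(R, -13), -34)) = -(3817 - ((1/164)*(-34) + (36*(1 - 9*(-13)))/164)) = -(3817 - (-17/82 + (36*(1 + 117))/164)) = -(3817 - (-17/82 + (36*118)/164)) = -(3817 - (-17/82 + (1/164)*4248)) = -(3817 - (-17/82 + 1062/41)) = -(3817 - 1*2107/82) = -(3817 - 2107/82) = -1*310887/82 = -310887/82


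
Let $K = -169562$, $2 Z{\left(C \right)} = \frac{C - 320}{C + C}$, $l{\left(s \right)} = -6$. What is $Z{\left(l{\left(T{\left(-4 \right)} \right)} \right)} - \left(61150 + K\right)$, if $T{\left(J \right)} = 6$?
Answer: $\frac{1301107}{12} \approx 1.0843 \cdot 10^{5}$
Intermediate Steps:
$Z{\left(C \right)} = \frac{-320 + C}{4 C}$ ($Z{\left(C \right)} = \frac{\left(C - 320\right) \frac{1}{C + C}}{2} = \frac{\left(-320 + C\right) \frac{1}{2 C}}{2} = \frac{\frac{1}{2} \frac{1}{C} \left(-320 + C\right)}{2} = \frac{-320 + C}{4 C}$)
$Z{\left(l{\left(T{\left(-4 \right)} \right)} \right)} - \left(61150 + K\right) = \frac{-320 - 6}{4 \left(-6\right)} - -108412 = \frac{1}{4} \left(- \frac{1}{6}\right) \left(-326\right) + \left(-61150 + 169562\right) = \frac{163}{12} + 108412 = \frac{1301107}{12}$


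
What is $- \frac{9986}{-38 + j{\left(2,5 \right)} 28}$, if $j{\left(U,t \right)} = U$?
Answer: $- \frac{4993}{9} \approx -554.78$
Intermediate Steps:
$- \frac{9986}{-38 + j{\left(2,5 \right)} 28} = - \frac{9986}{-38 + 2 \cdot 28} = - \frac{9986}{-38 + 56} = - \frac{9986}{18} = \left(-9986\right) \frac{1}{18} = - \frac{4993}{9}$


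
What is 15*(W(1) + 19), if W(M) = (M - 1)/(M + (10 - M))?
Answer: 285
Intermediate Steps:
W(M) = -1/10 + M/10 (W(M) = (-1 + M)/10 = (-1 + M)*(1/10) = -1/10 + M/10)
15*(W(1) + 19) = 15*((-1/10 + (1/10)*1) + 19) = 15*((-1/10 + 1/10) + 19) = 15*(0 + 19) = 15*19 = 285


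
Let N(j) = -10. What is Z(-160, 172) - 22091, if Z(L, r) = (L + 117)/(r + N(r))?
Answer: -3578785/162 ≈ -22091.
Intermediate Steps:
Z(L, r) = (117 + L)/(-10 + r) (Z(L, r) = (L + 117)/(r - 10) = (117 + L)/(-10 + r))
Z(-160, 172) - 22091 = (117 - 160)/(-10 + 172) - 22091 = -43/162 - 22091 = -3578785/162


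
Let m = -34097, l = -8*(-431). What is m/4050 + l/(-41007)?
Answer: -470726693/55359450 ≈ -8.5031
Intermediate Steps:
l = 3448
m/4050 + l/(-41007) = -34097/4050 + 3448/(-41007) = -34097*1/4050 + 3448*(-1/41007) = -34097/4050 - 3448/41007 = -470726693/55359450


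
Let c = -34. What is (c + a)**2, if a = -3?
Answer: 1369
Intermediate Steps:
(c + a)**2 = (-34 - 3)**2 = (-37)**2 = 1369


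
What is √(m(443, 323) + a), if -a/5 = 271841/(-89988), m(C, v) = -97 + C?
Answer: √731041207341/44994 ≈ 19.003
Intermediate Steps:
a = 1359205/89988 (a = -1359205/(-89988) = -1359205*(-1)/89988 = -5*(-271841/89988) = 1359205/89988 ≈ 15.104)
√(m(443, 323) + a) = √((-97 + 443) + 1359205/89988) = √(346 + 1359205/89988) = √(32495053/89988) = √731041207341/44994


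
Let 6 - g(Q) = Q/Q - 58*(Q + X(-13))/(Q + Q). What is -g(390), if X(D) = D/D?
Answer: -13289/390 ≈ -34.074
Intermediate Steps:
X(D) = 1
g(Q) = 5 + 29*(1 + Q)/Q (g(Q) = 6 - (Q/Q - 58*(Q + 1)/(Q + Q)) = 6 - (1 - 58*(1 + Q)/(2*Q)) = 6 - (1 - 29*(1 + Q)/Q) = 6 + (-1 + 29*(1 + Q)/Q) = 5 + 29*(1 + Q)/Q)
-g(390) = -(34 + 29/390) = -1*13289/390 = -13289/390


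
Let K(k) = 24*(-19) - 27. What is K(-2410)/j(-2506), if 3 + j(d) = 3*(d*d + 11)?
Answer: -161/6280046 ≈ -2.5637e-5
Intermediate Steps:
K(k) = -483 (K(k) = -456 - 27 = -483)
j(d) = 30 + 3*d² (j(d) = -3 + 3*(d*d + 11) = -3 + 3*(d² + 11) = -3 + 3*(11 + d²) = -3 + (33 + 3*d²) = 30 + 3*d²)
K(-2410)/j(-2506) = -483/(30 + 3*(-2506)²) = -483/(30 + 3*6280036) = -483/(30 + 18840108) = -483/18840138 = -483*1/18840138 = -161/6280046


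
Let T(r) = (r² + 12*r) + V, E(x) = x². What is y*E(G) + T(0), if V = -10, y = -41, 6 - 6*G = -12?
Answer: -379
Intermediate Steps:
G = 3 (G = 1 - ⅙*(-12) = 1 + 2 = 3)
T(r) = -10 + r² + 12*r (T(r) = (r² + 12*r) - 10 = -10 + r² + 12*r)
y*E(G) + T(0) = -41*3² + (-10 + 0² + 12*0) = -41*9 + (-10 + 0 + 0) = -369 - 10 = -379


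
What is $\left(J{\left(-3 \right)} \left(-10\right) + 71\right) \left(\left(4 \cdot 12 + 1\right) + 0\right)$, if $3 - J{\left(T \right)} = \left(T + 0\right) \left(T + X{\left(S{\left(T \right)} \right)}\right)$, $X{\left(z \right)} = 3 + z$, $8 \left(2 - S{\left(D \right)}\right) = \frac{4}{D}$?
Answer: $-1176$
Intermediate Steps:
$S{\left(D \right)} = 2 - \frac{1}{2 D}$ ($S{\left(D \right)} = 2 - \frac{4 \frac{1}{D}}{8} = 2 - \frac{1}{2 D}$)
$J{\left(T \right)} = 3 - T \left(5 + T - \frac{1}{2 T}\right)$ ($J{\left(T \right)} = 3 - \left(T + 0\right) \left(T + \left(3 + \left(2 - \frac{1}{2 T}\right)\right)\right) = 3 - T \left(T + \left(5 - \frac{1}{2 T}\right)\right) = 3 - T \left(5 + T - \frac{1}{2 T}\right)$)
$\left(J{\left(-3 \right)} \left(-10\right) + 71\right) \left(\left(4 \cdot 12 + 1\right) + 0\right) = \left(\left(\frac{7}{2} - \left(-3\right)^{2} - -15\right) \left(-10\right) + 71\right) \left(\left(4 \cdot 12 + 1\right) + 0\right) = \left(\left(\frac{7}{2} - 9 + 15\right) \left(-10\right) + 71\right) \left(\left(48 + 1\right) + 0\right) = \left(\left(\frac{7}{2} - 9 + 15\right) \left(-10\right) + 71\right) \left(49 + 0\right) = \left(\frac{19}{2} \left(-10\right) + 71\right) 49 = \left(-95 + 71\right) 49 = \left(-24\right) 49 = -1176$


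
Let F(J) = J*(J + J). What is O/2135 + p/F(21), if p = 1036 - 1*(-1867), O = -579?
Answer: 812461/269010 ≈ 3.0202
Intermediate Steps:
F(J) = 2*J² (F(J) = J*(2*J) = 2*J²)
p = 2903 (p = 1036 + 1867 = 2903)
O/2135 + p/F(21) = -579/2135 + 2903/((2*21²)) = -579*1/2135 + 2903/((2*441)) = -579/2135 + 2903/882 = 812461/269010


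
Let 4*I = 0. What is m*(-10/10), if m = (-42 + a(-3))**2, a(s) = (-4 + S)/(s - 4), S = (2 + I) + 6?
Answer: -88804/49 ≈ -1812.3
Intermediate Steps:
I = 0 (I = (1/4)*0 = 0)
S = 8 (S = (2 + 0) + 6 = 2 + 6 = 8)
a(s) = 4/(-4 + s) (a(s) = (-4 + 8)/(s - 4) = 4/(-4 + s))
m = 88804/49 (m = (-42 + 4/(-4 - 3))**2 = (-42 + 4/(-7))**2 = (-42 + 4*(-1/7))**2 = (-42 - 4/7)**2 = (-298/7)**2 = 88804/49 ≈ 1812.3)
m*(-10/10) = 88804*(-10/10)/49 = 88804*(-10*1/10)/49 = (88804/49)*(-1) = -88804/49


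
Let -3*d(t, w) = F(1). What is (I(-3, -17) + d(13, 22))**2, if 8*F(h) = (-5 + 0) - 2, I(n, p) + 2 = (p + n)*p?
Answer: 65918161/576 ≈ 1.1444e+5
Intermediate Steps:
I(n, p) = -2 + p*(n + p) (I(n, p) = -2 + (p + n)*p = -2 + (n + p)*p = -2 + p*(n + p))
F(h) = -7/8 (F(h) = ((-5 + 0) - 2)/8 = (-5 - 2)/8 = (1/8)*(-7) = -7/8)
d(t, w) = 7/24 (d(t, w) = -1/3*(-7/8) = 7/24)
(I(-3, -17) + d(13, 22))**2 = ((-2 + (-17)**2 - 3*(-17)) + 7/24)**2 = ((-2 + 289 + 51) + 7/24)**2 = (338 + 7/24)**2 = (8119/24)**2 = 65918161/576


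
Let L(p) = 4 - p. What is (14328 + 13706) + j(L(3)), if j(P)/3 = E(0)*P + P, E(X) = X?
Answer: 28037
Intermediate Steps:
j(P) = 3*P (j(P) = 3*(0*P + P) = 3*(0 + P) = 3*P)
(14328 + 13706) + j(L(3)) = (14328 + 13706) + 3*(4 - 1*3) = 28034 + 3*(4 - 3) = 28034 + 3*1 = 28034 + 3 = 28037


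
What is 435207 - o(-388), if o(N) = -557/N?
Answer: 168859759/388 ≈ 4.3521e+5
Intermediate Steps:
435207 - o(-388) = 435207 - (-557)/(-388) = 435207 - (-557)*(-1)/388 = 435207 - 1*557/388 = 435207 - 557/388 = 168859759/388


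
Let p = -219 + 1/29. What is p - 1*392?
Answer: -17718/29 ≈ -610.97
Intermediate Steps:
p = -6350/29 (p = -219 + 1/29 = -6350/29 ≈ -218.97)
p - 1*392 = -6350/29 - 1*392 = -6350/29 - 392 = -17718/29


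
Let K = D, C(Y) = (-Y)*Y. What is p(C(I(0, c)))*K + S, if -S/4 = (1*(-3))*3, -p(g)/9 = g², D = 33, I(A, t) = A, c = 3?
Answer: 36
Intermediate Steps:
C(Y) = -Y²
p(g) = -9*g²
K = 33
S = 36 (S = -4*1*(-3)*3 = -(-12)*3 = -4*(-9) = 36)
p(C(I(0, c)))*K + S = -9*(-1*0²)²*33 + 36 = -9*(-1*0)²*33 + 36 = -9*0²*33 + 36 = -9*0*33 + 36 = 0*33 + 36 = 0 + 36 = 36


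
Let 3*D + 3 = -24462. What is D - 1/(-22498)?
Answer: -183471189/22498 ≈ -8155.0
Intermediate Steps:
D = -8155 (D = -1 + (⅓)*(-24462) = -1 - 8154 = -8155)
D - 1/(-22498) = -8155 - 1/(-22498) = -8155 - 1*(-1/22498) = -8155 + 1/22498 = -183471189/22498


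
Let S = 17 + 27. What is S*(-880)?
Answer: -38720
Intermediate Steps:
S = 44
S*(-880) = 44*(-880) = -38720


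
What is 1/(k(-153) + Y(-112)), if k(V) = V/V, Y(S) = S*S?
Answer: 1/12545 ≈ 7.9713e-5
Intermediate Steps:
Y(S) = S²
k(V) = 1
1/(k(-153) + Y(-112)) = 1/(1 + (-112)²) = 1/(1 + 12544) = 1/12545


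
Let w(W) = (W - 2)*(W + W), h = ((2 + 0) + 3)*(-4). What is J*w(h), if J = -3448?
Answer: -3034240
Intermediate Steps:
h = -20 (h = (2 + 3)*(-4) = 5*(-4) = -20)
w(W) = 2*W*(-2 + W) (w(W) = (-2 + W)*(2*W) = 2*W*(-2 + W))
J*w(h) = -6896*(-20)*(-2 - 20) = -6896*(-20)*(-22) = -3448*880 = -3034240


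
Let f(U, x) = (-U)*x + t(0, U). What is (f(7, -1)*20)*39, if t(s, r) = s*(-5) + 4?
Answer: 8580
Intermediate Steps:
t(s, r) = 4 - 5*s (t(s, r) = -5*s + 4 = 4 - 5*s)
f(U, x) = 4 - U*x (f(U, x) = (-U)*x + (4 - 5*0) = -U*x + (4 + 0) = -U*x + 4 = 4 - U*x)
(f(7, -1)*20)*39 = ((4 - 1*7*(-1))*20)*39 = ((4 + 7)*20)*39 = (11*20)*39 = 220*39 = 8580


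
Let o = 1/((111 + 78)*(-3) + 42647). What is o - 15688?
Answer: -660151039/42080 ≈ -15688.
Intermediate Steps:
o = 1/42080 (o = 1/(189*(-3) + 42647) = 1/(-567 + 42647) = 1/42080 ≈ 2.3764e-5)
o - 15688 = 1/42080 - 15688 = -660151039/42080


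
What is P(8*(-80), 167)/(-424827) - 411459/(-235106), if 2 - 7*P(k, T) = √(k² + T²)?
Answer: 1223591777939/699155636634 + √437489/2973789 ≈ 1.7503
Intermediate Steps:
P(k, T) = 2/7 - √(T² + k²)/7 (P(k, T) = 2/7 - √(k² + T²)/7 = 2/7 - √(T² + k²)/7)
P(8*(-80), 167)/(-424827) - 411459/(-235106) = (2/7 - √(167² + (8*(-80))²)/7)/(-424827) - 411459/(-235106) = (2/7 - √(27889 + (-640)²)/7)*(-1/424827) - 411459*(-1/235106) = (2/7 - √(27889 + 409600)/7)*(-1/424827) + 411459/235106 = (2/7 - √437489/7)*(-1/424827) + 411459/235106 = (-2/2973789 + √437489/2973789) + 411459/235106 = 1223591777939/699155636634 + √437489/2973789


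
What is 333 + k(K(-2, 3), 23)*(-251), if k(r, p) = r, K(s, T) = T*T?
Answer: -1926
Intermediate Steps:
K(s, T) = T²
333 + k(K(-2, 3), 23)*(-251) = 333 + 3²*(-251) = 333 + 9*(-251) = 333 - 2259 = -1926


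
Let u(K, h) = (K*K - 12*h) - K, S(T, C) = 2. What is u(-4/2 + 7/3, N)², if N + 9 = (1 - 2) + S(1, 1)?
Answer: 743044/81 ≈ 9173.4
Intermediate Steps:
N = -8 (N = -9 + ((1 - 2) + 2) = -9 + (-1 + 2) = -9 + 1 = -8)
u(K, h) = K² - K - 12*h (u(K, h) = (K² - 12*h) - K = K² - K - 12*h)
u(-4/2 + 7/3, N)² = ((-4/2 + 7/3)² - (-4/2 + 7/3) - 12*(-8))² = ((-4*½ + 7*(⅓))² - (-4*½ + 7*(⅓)) + 96)² = ((-2 + 7/3)² - (-2 + 7/3) + 96)² = ((⅓)² - 1*⅓ + 96)² = (⅑ - ⅓ + 96)² = (862/9)² = 743044/81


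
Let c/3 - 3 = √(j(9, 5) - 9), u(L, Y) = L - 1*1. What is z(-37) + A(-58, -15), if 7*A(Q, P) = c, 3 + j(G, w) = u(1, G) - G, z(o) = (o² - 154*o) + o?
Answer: 49219/7 + 3*I*√21/7 ≈ 7031.3 + 1.964*I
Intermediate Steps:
z(o) = o² - 153*o
u(L, Y) = -1 + L (u(L, Y) = L - 1 = -1 + L)
j(G, w) = -3 - G (j(G, w) = -3 + ((-1 + 1) - G) = -3 + (0 - G) = -3 - G)
c = 9 + 3*I*√21 (c = 9 + 3*√((-3 - 1*9) - 9) = 9 + 3*√((-3 - 9) - 9) = 9 + 3*√(-12 - 9) = 9 + 3*√(-21) = 9 + 3*(I*√21) = 9 + 3*I*√21 ≈ 9.0 + 13.748*I)
A(Q, P) = 9/7 + 3*I*√21/7 (A(Q, P) = (9 + 3*I*√21)/7 = 9/7 + 3*I*√21/7)
z(-37) + A(-58, -15) = -37*(-153 - 37) + (9/7 + 3*I*√21/7) = -37*(-190) + (9/7 + 3*I*√21/7) = 7030 + (9/7 + 3*I*√21/7) = 49219/7 + 3*I*√21/7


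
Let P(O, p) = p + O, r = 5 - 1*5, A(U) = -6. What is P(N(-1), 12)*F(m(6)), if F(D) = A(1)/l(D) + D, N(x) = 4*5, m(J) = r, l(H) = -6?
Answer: 32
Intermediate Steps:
r = 0 (r = 5 - 5 = 0)
m(J) = 0
N(x) = 20
P(O, p) = O + p
F(D) = 1 + D (F(D) = -6/(-6) + D = -6*(-1/6) + D = 1 + D)
P(N(-1), 12)*F(m(6)) = (20 + 12)*(1 + 0) = 32*1 = 32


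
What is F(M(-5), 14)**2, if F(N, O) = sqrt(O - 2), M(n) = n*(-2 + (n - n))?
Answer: 12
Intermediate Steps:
M(n) = -2*n (M(n) = n*(-2 + 0) = n*(-2) = -2*n)
F(N, O) = sqrt(-2 + O)
F(M(-5), 14)**2 = (sqrt(-2 + 14))**2 = (sqrt(12))**2 = (2*sqrt(3))**2 = 12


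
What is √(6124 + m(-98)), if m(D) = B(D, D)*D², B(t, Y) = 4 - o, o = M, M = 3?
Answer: 4*√983 ≈ 125.41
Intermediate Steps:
o = 3
B(t, Y) = 1 (B(t, Y) = 4 - 1*3 = 4 - 3 = 1)
m(D) = D² (m(D) = 1*D² = D²)
√(6124 + m(-98)) = √(6124 + (-98)²) = √(6124 + 9604) = √15728 = 4*√983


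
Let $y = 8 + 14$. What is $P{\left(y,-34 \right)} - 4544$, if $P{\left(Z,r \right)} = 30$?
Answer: $-4514$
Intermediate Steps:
$y = 22$
$P{\left(y,-34 \right)} - 4544 = 30 - 4544 = -4514$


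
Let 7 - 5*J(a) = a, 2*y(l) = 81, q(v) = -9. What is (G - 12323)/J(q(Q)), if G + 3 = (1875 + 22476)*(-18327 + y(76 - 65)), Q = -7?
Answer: -4453068875/32 ≈ -1.3916e+8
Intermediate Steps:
y(l) = 81/2 (y(l) = (½)*81 = 81/2)
J(a) = 7/5 - a/5
G = -890589129/2 (G = -3 + (1875 + 22476)*(-18327 + 81/2) = -3 + 24351*(-36573/2) = -3 - 890589123/2 = -890589129/2 ≈ -4.4529e+8)
(G - 12323)/J(q(Q)) = (-890589129/2 - 12323)/(7/5 - ⅕*(-9)) = -890613775/(2*(7/5 + 9/5)) = -890613775/(2*16/5) = -890613775/2*5/16 = -4453068875/32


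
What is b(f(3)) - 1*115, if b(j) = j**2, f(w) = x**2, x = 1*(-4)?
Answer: 141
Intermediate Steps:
x = -4
f(w) = 16 (f(w) = (-4)**2 = 16)
b(f(3)) - 1*115 = 16**2 - 1*115 = 256 - 115 = 141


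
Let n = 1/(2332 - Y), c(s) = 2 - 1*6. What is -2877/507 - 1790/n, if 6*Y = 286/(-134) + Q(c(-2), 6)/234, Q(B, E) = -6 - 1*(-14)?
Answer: -1276358337716/305721 ≈ -4.1749e+6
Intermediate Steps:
c(s) = -4 (c(s) = 2 - 6 = -4)
Q(B, E) = 8 (Q(B, E) = -6 + 14 = 8)
Y = -16463/47034 (Y = (286/(-134) + 8/234)/6 = (286*(-1/134) + 8*(1/234))/6 = (-143/67 + 4/117)/6 = (⅙)*(-16463/7839) = -16463/47034 ≈ -0.35002)
n = 47034/109699751 (n = 1/(2332 - 1*(-16463/47034)) = 1/(2332 + 16463/47034) = 1/(109699751/47034) = 47034/109699751 ≈ 0.00042875)
-2877/507 - 1790/n = -2877/507 - 1790/47034/109699751 = -2877*1/507 - 1790*109699751/47034 = -959/169 - 98181277145/23517 = -1276358337716/305721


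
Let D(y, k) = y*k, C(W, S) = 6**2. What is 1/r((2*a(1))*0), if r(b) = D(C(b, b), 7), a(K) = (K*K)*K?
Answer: 1/252 ≈ 0.0039683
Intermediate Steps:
a(K) = K**3 (a(K) = K**2*K = K**3)
C(W, S) = 36
D(y, k) = k*y
r(b) = 252 (r(b) = 7*36 = 252)
1/r((2*a(1))*0) = 1/252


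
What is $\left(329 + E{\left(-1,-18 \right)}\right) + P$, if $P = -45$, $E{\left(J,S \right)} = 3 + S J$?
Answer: $305$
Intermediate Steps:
$E{\left(J,S \right)} = 3 + J S$
$\left(329 + E{\left(-1,-18 \right)}\right) + P = \left(329 + \left(3 - -18\right)\right) - 45 = \left(329 + \left(3 + 18\right)\right) - 45 = \left(329 + 21\right) - 45 = 350 - 45 = 305$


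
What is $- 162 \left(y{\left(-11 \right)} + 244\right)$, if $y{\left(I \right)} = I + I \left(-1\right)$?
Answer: $-39528$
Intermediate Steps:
$y{\left(I \right)} = 0$ ($y{\left(I \right)} = I - I = 0$)
$- 162 \left(y{\left(-11 \right)} + 244\right) = - 162 \left(0 + 244\right) = \left(-162\right) 244 = -39528$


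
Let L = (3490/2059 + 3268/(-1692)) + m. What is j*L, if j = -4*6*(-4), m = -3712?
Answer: -103462346144/290319 ≈ -3.5637e+5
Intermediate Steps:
L = -3233198317/870957 (L = (3490/2059 + 3268/(-1692)) - 3712 = (3490*(1/2059) + 3268*(-1/1692)) - 3712 = (3490/2059 - 817/423) - 3712 = -205933/870957 - 3712 = -3233198317/870957 ≈ -3712.2)
j = 96 (j = -24*(-4) = 96)
j*L = 96*(-3233198317/870957) = -103462346144/290319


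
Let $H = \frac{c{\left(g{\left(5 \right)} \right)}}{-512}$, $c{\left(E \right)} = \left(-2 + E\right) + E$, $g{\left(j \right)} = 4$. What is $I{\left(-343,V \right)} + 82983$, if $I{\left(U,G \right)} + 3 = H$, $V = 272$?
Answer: $\frac{21242877}{256} \approx 82980.0$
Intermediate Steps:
$c{\left(E \right)} = -2 + 2 E$
$H = - \frac{3}{256}$ ($H = \frac{-2 + 2 \cdot 4}{-512} = \left(-2 + 8\right) \left(- \frac{1}{512}\right) = 6 \left(- \frac{1}{512}\right) = - \frac{3}{256} \approx -0.011719$)
$I{\left(U,G \right)} = - \frac{771}{256}$ ($I{\left(U,G \right)} = -3 - \frac{3}{256} = - \frac{771}{256}$)
$I{\left(-343,V \right)} + 82983 = - \frac{771}{256} + 82983 = \frac{21242877}{256}$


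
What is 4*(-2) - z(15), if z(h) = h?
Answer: -23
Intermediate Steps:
4*(-2) - z(15) = 4*(-2) - 1*15 = -8 - 15 = -23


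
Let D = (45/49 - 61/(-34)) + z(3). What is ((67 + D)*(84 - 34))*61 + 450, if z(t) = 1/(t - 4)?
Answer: 174949225/833 ≈ 2.1002e+5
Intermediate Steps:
z(t) = 1/(-4 + t)
D = 2853/1666 (D = (45/49 - 61/(-34)) + 1/(-4 + 3) = (45*(1/49) - 61*(-1/34)) + 1/(-1) = (45/49 + 61/34) - 1 = 4519/1666 - 1 = 2853/1666 ≈ 1.7125)
((67 + D)*(84 - 34))*61 + 450 = ((67 + 2853/1666)*(84 - 34))*61 + 450 = ((114475/1666)*50)*61 + 450 = (2861875/833)*61 + 450 = 174574375/833 + 450 = 174949225/833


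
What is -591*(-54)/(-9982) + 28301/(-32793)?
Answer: -664528192/163669863 ≈ -4.0602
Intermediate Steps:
-591*(-54)/(-9982) + 28301/(-32793) = 31914*(-1/9982) + 28301*(-1/32793) = -15957/4991 - 28301/32793 = -664528192/163669863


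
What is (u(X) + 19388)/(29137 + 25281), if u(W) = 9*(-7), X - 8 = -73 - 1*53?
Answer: 19325/54418 ≈ 0.35512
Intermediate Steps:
X = -118 (X = 8 + (-73 - 1*53) = 8 + (-73 - 53) = 8 - 126 = -118)
u(W) = -63
(u(X) + 19388)/(29137 + 25281) = (-63 + 19388)/(29137 + 25281) = 19325/54418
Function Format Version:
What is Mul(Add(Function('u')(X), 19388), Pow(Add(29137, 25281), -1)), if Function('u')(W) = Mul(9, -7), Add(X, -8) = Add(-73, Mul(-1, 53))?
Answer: Rational(19325, 54418) ≈ 0.35512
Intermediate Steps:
X = -118 (X = Add(8, Add(-73, Mul(-1, 53))) = Add(8, Add(-73, -53)) = Add(8, -126) = -118)
Function('u')(W) = -63
Mul(Add(Function('u')(X), 19388), Pow(Add(29137, 25281), -1)) = Mul(Add(-63, 19388), Pow(Add(29137, 25281), -1)) = Mul(19325, Pow(54418, -1)) = Mul(19325, Rational(1, 54418)) = Rational(19325, 54418)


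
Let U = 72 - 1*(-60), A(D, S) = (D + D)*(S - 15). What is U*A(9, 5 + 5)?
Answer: -11880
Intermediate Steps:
A(D, S) = 2*D*(-15 + S) (A(D, S) = (2*D)*(-15 + S) = 2*D*(-15 + S))
U = 132 (U = 72 + 60 = 132)
U*A(9, 5 + 5) = 132*(2*9*(-15 + (5 + 5))) = 132*(2*9*(-15 + 10)) = 132*(2*9*(-5)) = 132*(-90) = -11880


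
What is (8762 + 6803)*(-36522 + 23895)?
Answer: -196539255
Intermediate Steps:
(8762 + 6803)*(-36522 + 23895) = 15565*(-12627) = -196539255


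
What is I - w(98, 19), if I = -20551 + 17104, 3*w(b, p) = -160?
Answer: -10181/3 ≈ -3393.7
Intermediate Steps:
w(b, p) = -160/3 (w(b, p) = (⅓)*(-160) = -160/3)
I = -3447
I - w(98, 19) = -3447 - 1*(-160/3) = -3447 + 160/3 = -10181/3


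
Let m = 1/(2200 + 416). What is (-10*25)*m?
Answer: -125/1308 ≈ -0.095566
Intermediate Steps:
m = 1/2616 ≈ 0.00038226
(-10*25)*m = -10*25*(1/2616) = -250*1/2616 = -125/1308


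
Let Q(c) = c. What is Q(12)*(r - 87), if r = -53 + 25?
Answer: -1380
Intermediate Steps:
r = -28
Q(12)*(r - 87) = 12*(-28 - 87) = 12*(-115) = -1380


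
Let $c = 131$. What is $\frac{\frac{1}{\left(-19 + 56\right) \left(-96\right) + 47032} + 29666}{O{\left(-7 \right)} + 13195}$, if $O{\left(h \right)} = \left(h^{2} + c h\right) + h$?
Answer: $\frac{1289877681}{535673600} \approx 2.408$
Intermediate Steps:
$O{\left(h \right)} = h^{2} + 132 h$ ($O{\left(h \right)} = \left(h^{2} + 131 h\right) + h = h^{2} + 132 h$)
$\frac{\frac{1}{\left(-19 + 56\right) \left(-96\right) + 47032} + 29666}{O{\left(-7 \right)} + 13195} = \frac{\frac{1}{\left(-19 + 56\right) \left(-96\right) + 47032} + 29666}{- 7 \left(132 - 7\right) + 13195} = \frac{\frac{1}{37 \left(-96\right) + 47032} + 29666}{\left(-7\right) 125 + 13195} = \frac{\frac{1}{-3552 + 47032} + 29666}{-875 + 13195} = \frac{\frac{1}{43480} + 29666}{12320} = \left(\frac{1}{43480} + 29666\right) \frac{1}{12320} = \frac{1289877681}{43480} \cdot \frac{1}{12320} = \frac{1289877681}{535673600}$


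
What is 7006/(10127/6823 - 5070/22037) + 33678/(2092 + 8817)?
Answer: 11498014821290096/2057176554901 ≈ 5589.2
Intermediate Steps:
7006/(10127/6823 - 5070/22037) + 33678/(2092 + 8817) = 7006/(10127*(1/6823) - 5070*1/22037) + 33678/10909 = 7006/(10127/6823 - 5070/22037) + 33678*(1/10909) = 7006/(188576089/150358451) + 33678/10909 = 7006*(150358451/188576089) + 33678/10909 = 1053411307706/188576089 + 33678/10909 = 11498014821290096/2057176554901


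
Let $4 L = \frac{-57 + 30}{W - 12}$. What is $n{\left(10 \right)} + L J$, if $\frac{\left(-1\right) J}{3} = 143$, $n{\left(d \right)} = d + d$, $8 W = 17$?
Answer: $- \frac{21586}{79} \approx -273.24$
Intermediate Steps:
$W = \frac{17}{8}$ ($W = \frac{1}{8} \cdot 17 = \frac{17}{8} \approx 2.125$)
$n{\left(d \right)} = 2 d$
$J = -429$ ($J = \left(-3\right) 143 = -429$)
$L = \frac{54}{79}$ ($L = \frac{\left(-57 + 30\right) \frac{1}{\frac{17}{8} - 12}}{4} = \frac{\left(-27\right) \frac{1}{- \frac{79}{8}}}{4} = \frac{\left(-27\right) \left(- \frac{8}{79}\right)}{4} = \frac{1}{4} \cdot \frac{216}{79} = \frac{54}{79} \approx 0.68354$)
$n{\left(10 \right)} + L J = 2 \cdot 10 + \frac{54}{79} \left(-429\right) = 20 - \frac{23166}{79} = - \frac{21586}{79}$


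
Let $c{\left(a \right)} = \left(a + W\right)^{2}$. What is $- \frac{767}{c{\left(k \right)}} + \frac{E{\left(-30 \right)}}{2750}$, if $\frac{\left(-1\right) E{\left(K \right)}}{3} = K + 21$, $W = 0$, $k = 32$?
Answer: $- \frac{1040801}{1408000} \approx -0.73921$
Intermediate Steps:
$E{\left(K \right)} = -63 - 3 K$ ($E{\left(K \right)} = - 3 \left(K + 21\right) = - 3 \left(21 + K\right) = -63 - 3 K$)
$c{\left(a \right)} = a^{2}$ ($c{\left(a \right)} = \left(a + 0\right)^{2} = a^{2}$)
$- \frac{767}{c{\left(k \right)}} + \frac{E{\left(-30 \right)}}{2750} = - \frac{767}{32^{2}} + \frac{-63 - -90}{2750} = - \frac{767}{1024} + \left(-63 + 90\right) \frac{1}{2750} = \left(-767\right) \frac{1}{1024} + 27 \cdot \frac{1}{2750} = - \frac{767}{1024} + \frac{27}{2750} = - \frac{1040801}{1408000}$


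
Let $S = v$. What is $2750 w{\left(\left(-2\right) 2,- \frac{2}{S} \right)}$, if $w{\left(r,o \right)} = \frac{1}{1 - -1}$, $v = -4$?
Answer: $1375$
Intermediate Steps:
$S = -4$
$w{\left(r,o \right)} = \frac{1}{2}$ ($w{\left(r,o \right)} = \frac{1}{1 + 1} = \frac{1}{2}$)
$2750 w{\left(\left(-2\right) 2,- \frac{2}{S} \right)} = 2750 \cdot \frac{1}{2} = 1375$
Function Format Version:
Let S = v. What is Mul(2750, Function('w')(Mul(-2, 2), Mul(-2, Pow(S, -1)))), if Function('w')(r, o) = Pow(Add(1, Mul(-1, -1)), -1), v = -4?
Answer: 1375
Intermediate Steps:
S = -4
Function('w')(r, o) = Rational(1, 2) (Function('w')(r, o) = Pow(Add(1, 1), -1) = Pow(2, -1) = Rational(1, 2))
Mul(2750, Function('w')(Mul(-2, 2), Mul(-2, Pow(S, -1)))) = Mul(2750, Rational(1, 2)) = 1375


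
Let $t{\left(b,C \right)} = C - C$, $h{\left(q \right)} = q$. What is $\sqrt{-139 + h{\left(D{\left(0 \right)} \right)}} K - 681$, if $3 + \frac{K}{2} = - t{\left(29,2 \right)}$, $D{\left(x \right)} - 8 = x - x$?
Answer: $-681 - 6 i \sqrt{131} \approx -681.0 - 68.673 i$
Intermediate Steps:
$D{\left(x \right)} = 8$ ($D{\left(x \right)} = 8 + \left(x - x\right) = 8 + 0 = 8$)
$t{\left(b,C \right)} = 0$
$K = -6$ ($K = -6 + 2 \left(\left(-1\right) 0\right) = -6 + 2 \cdot 0 = -6 + 0 = -6$)
$\sqrt{-139 + h{\left(D{\left(0 \right)} \right)}} K - 681 = \sqrt{-139 + 8} \left(-6\right) - 681 = \sqrt{-131} \left(-6\right) - 681 = i \sqrt{131} \left(-6\right) - 681 = - 6 i \sqrt{131} - 681 = -681 - 6 i \sqrt{131}$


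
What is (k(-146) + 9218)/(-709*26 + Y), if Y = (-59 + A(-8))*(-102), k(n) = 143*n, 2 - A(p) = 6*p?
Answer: 2915/4379 ≈ 0.66568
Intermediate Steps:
A(p) = 2 - 6*p
Y = 918 (Y = (-59 + (2 - 6*(-8)))*(-102) = (-59 + (2 + 48))*(-102) = (-59 + 50)*(-102) = -9*(-102) = 918)
(k(-146) + 9218)/(-709*26 + Y) = (143*(-146) + 9218)/(-709*26 + 918) = (-20878 + 9218)/(-18434 + 918) = -11660/(-17516) = -11660*(-1/17516) = 2915/4379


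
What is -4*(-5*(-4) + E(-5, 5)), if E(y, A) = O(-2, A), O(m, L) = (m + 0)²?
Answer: -96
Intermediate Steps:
O(m, L) = m²
E(y, A) = 4 (E(y, A) = (-2)² = 4)
-4*(-5*(-4) + E(-5, 5)) = -4*(-5*(-4) + 4) = -4*(20 + 4) = -4*24 = -96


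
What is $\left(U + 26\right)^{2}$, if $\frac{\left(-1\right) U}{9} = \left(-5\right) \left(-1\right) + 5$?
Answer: $4096$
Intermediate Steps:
$U = -90$ ($U = - 9 \left(\left(-5\right) \left(-1\right) + 5\right) = - 9 \left(5 + 5\right) = \left(-9\right) 10 = -90$)
$\left(U + 26\right)^{2} = \left(-90 + 26\right)^{2} = \left(-64\right)^{2} = 4096$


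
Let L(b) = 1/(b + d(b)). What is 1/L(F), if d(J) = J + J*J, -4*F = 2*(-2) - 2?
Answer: 21/4 ≈ 5.2500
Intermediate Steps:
F = 3/2 (F = -(2*(-2) - 2)/4 = -(-4 - 2)/4 = -¼*(-6) = 3/2 ≈ 1.5000)
d(J) = J + J²
L(b) = 1/(b + b*(1 + b))
1/L(F) = 1/(1/((3/2)*(2 + 3/2))) = 1/(2/(3*(7/2))) = 1/((⅔)*(2/7)) = 1/(4/21) = 21/4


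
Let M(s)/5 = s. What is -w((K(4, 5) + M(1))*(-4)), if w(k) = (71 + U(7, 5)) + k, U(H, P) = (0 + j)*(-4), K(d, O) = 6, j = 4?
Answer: -11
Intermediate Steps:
M(s) = 5*s
U(H, P) = -16 (U(H, P) = (0 + 4)*(-4) = 4*(-4) = -16)
w(k) = 55 + k (w(k) = (71 - 16) + k = 55 + k)
-w((K(4, 5) + M(1))*(-4)) = -(55 + (6 + 5*1)*(-4)) = -(55 + (6 + 5)*(-4)) = -(55 + 11*(-4)) = -(55 - 44) = -1*11 = -11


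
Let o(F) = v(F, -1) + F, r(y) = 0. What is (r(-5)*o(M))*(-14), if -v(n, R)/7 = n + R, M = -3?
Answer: 0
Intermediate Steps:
v(n, R) = -7*R - 7*n (v(n, R) = -7*(n + R) = -7*(R + n) = -7*R - 7*n)
o(F) = 7 - 6*F (o(F) = (-7*(-1) - 7*F) + F = (7 - 7*F) + F = 7 - 6*F)
(r(-5)*o(M))*(-14) = (0*(7 - 6*(-3)))*(-14) = (0*(7 + 18))*(-14) = (0*25)*(-14) = 0*(-14) = 0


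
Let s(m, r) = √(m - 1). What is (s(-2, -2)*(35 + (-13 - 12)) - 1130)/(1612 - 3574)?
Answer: 565/981 - 5*I*√3/981 ≈ 0.57594 - 0.008828*I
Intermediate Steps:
s(m, r) = √(-1 + m)
(s(-2, -2)*(35 + (-13 - 12)) - 1130)/(1612 - 3574) = (√(-1 - 2)*(35 + (-13 - 12)) - 1130)/(1612 - 3574) = (√(-3)*(35 - 25) - 1130)/(-1962) = ((I*√3)*10 - 1130)*(-1/1962) = (10*I*√3 - 1130)*(-1/1962) = (-1130 + 10*I*√3)*(-1/1962) = 565/981 - 5*I*√3/981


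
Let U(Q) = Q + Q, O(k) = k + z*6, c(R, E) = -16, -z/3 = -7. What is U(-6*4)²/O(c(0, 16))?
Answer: 1152/55 ≈ 20.945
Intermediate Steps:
z = 21 (z = -3*(-7) = 21)
O(k) = 126 + k (O(k) = k + 21*6 = k + 126 = 126 + k)
U(Q) = 2*Q
U(-6*4)²/O(c(0, 16)) = (2*(-6*4))²/(126 - 16) = (2*(-24))²/110 = (-48)²*(1/110) = 2304*(1/110) = 1152/55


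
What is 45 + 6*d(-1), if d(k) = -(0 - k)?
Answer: 39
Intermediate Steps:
d(k) = k (d(k) = -(-1)*k = k)
45 + 6*d(-1) = 45 + 6*(-1) = 45 - 6 = 39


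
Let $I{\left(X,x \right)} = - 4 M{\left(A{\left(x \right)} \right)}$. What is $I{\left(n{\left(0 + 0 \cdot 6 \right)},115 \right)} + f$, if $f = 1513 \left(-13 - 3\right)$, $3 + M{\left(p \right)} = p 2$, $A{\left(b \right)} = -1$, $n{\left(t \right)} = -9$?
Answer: $-24188$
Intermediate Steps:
$M{\left(p \right)} = -3 + 2 p$ ($M{\left(p \right)} = -3 + p 2 = -3 + 2 p$)
$f = -24208$ ($f = 1513 \left(-13 - 3\right) = 1513 \left(-16\right) = -24208$)
$I{\left(X,x \right)} = 20$ ($I{\left(X,x \right)} = - 4 \left(-3 + 2 \left(-1\right)\right) = - 4 \left(-3 - 2\right) = \left(-4\right) \left(-5\right) = 20$)
$I{\left(n{\left(0 + 0 \cdot 6 \right)},115 \right)} + f = 20 - 24208 = -24188$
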